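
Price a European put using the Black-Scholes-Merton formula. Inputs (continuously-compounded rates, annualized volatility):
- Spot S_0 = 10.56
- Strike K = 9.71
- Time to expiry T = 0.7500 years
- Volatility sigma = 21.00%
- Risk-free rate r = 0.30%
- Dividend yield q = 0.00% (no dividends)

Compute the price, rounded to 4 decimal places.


Answer: Price = 0.3782

Derivation:
d1 = (ln(S/K) + (r - q + 0.5*sigma^2) * T) / (sigma * sqrt(T)) = 0.56472827
d2 = d1 - sigma * sqrt(T) = 0.38286294
exp(-rT) = 0.99775253; exp(-qT) = 1.00000000
P = K * exp(-rT) * N(-d2) - S_0 * exp(-qT) * N(-d1)
N(-d1) = 0.28612930; N(-d2) = 0.35091070
P = 9.7100 * 0.99775253 * 0.35091070 - 10.5600 * 1.00000000 * 0.28612930 = 0.3782


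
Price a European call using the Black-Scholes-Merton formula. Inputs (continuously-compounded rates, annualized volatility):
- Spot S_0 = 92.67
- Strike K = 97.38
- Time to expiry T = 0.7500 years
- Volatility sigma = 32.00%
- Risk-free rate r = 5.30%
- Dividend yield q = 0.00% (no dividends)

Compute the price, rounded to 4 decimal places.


Answer: Price = 9.8120

Derivation:
d1 = (ln(S/K) + (r - q + 0.5*sigma^2) * T) / (sigma * sqrt(T)) = 0.10310734
d2 = d1 - sigma * sqrt(T) = -0.17402079
exp(-rT) = 0.96102967; exp(-qT) = 1.00000000
C = S_0 * exp(-qT) * N(d1) - K * exp(-rT) * N(d2)
N(d1) = 0.54106111; N(d2) = 0.43092456
C = 92.6700 * 1.00000000 * 0.54106111 - 97.3800 * 0.96102967 * 0.43092456 = 9.8120


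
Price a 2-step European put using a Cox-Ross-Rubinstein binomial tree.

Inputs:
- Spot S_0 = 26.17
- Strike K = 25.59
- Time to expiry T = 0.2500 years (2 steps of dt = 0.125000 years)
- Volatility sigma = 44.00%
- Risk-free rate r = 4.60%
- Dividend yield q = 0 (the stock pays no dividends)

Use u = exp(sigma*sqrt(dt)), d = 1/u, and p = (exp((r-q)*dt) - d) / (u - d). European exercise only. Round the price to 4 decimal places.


Answer: Price = V(0,0) = 1.7177

Derivation:
dt = T/N = 0.125000
u = exp(sigma*sqrt(dt)) = 1.168316; d = 1/u = 0.855933
p = (exp((r-q)*dt) - d) / (u - d) = 0.479647
Discount per step: exp(-r*dt) = 0.994266
Stock lattice S(k, i) with i counting down-moves:
  k=0: S(0,0) = 26.1700
  k=1: S(1,0) = 30.5748; S(1,1) = 22.3998
  k=2: S(2,0) = 35.7211; S(2,1) = 26.1700; S(2,2) = 19.1727
Terminal payoffs V(N, i) = max(K - S_T, 0):
  V(2,0) = 0.000000; V(2,1) = 0.000000; V(2,2) = 6.417313
Backward induction: V(k, i) = exp(-r*dt) * [p * V(k+1, i) + (1-p) * V(k+1, i+1)].
  V(1,0) = exp(-r*dt) * [p*0.000000 + (1-p)*0.000000] = 0.000000
  V(1,1) = exp(-r*dt) * [p*0.000000 + (1-p)*6.417313] = 3.320121
  V(0,0) = exp(-r*dt) * [p*0.000000 + (1-p)*3.320121] = 1.717728


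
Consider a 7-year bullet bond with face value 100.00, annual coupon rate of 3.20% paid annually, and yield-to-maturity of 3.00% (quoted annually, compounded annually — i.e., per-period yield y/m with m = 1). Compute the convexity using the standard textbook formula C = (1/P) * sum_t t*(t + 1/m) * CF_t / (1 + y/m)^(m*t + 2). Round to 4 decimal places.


Answer: Convexity = 46.6494

Derivation:
Coupon per period c = face * coupon_rate / m = 3.200000
Periods per year m = 1; per-period yield y/m = 0.030000
Number of cashflows N = 7
Cashflows (t years, CF_t, discount factor 1/(1+y/m)^(m*t), PV):
  t = 1.0000: CF_t = 3.200000, DF = 0.970874, PV = 3.106796
  t = 2.0000: CF_t = 3.200000, DF = 0.942596, PV = 3.016307
  t = 3.0000: CF_t = 3.200000, DF = 0.915142, PV = 2.928453
  t = 4.0000: CF_t = 3.200000, DF = 0.888487, PV = 2.843159
  t = 5.0000: CF_t = 3.200000, DF = 0.862609, PV = 2.760348
  t = 6.0000: CF_t = 3.200000, DF = 0.837484, PV = 2.679950
  t = 7.0000: CF_t = 103.200000, DF = 0.813092, PV = 83.911044
Price P = sum_t PV_t = 101.246057
Convexity numerator sum_t t*(t + 1/m) * CF_t / (1+y/m)^(m*t + 2):
  t = 1.0000: term = 5.856907
  t = 2.0000: term = 17.058951
  t = 3.0000: term = 33.124177
  t = 4.0000: term = 53.598992
  t = 5.0000: term = 78.056785
  t = 6.0000: term = 106.096601
  t = 7.0000: term = 4429.275580
Convexity = (1/P) * sum = 4723.067993 / 101.246057 = 46.649402


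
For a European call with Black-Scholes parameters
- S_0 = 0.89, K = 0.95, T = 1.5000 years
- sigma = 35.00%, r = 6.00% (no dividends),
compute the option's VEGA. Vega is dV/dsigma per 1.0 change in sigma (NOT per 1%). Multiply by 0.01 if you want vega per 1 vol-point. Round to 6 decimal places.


Answer: Vega = 0.419054

Derivation:
d1 = 0.2720904360; d2 = -0.1565702690
phi(d1) = 0.3844447721; exp(-qT) = 1.0000000000; exp(-rT) = 0.9139311853
Vega = S * exp(-qT) * phi(d1) * sqrt(T) = 0.8900 * 1.0000000000 * 0.3844447721 * 1.2247448714 = 0.419054


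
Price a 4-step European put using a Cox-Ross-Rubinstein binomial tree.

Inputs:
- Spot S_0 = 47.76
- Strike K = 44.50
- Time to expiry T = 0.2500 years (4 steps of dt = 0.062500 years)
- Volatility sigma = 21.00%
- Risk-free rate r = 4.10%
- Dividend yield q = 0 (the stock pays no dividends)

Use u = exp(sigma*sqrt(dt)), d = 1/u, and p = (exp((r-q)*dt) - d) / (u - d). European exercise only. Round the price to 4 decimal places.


dt = T/N = 0.062500
u = exp(sigma*sqrt(dt)) = 1.053903; d = 1/u = 0.948854
p = (exp((r-q)*dt) - d) / (u - d) = 0.511303
Discount per step: exp(-r*dt) = 0.997441
Stock lattice S(k, i) with i counting down-moves:
  k=0: S(0,0) = 47.7600
  k=1: S(1,0) = 50.3344; S(1,1) = 45.3173
  k=2: S(2,0) = 53.0475; S(2,1) = 47.7600; S(2,2) = 42.9995
  k=3: S(3,0) = 55.9069; S(3,1) = 50.3344; S(3,2) = 45.3173; S(3,3) = 40.8003
  k=4: S(4,0) = 58.9205; S(4,1) = 53.0475; S(4,2) = 47.7600; S(4,3) = 42.9995; S(4,4) = 38.7135
Terminal payoffs V(N, i) = max(K - S_T, 0):
  V(4,0) = 0.000000; V(4,1) = 0.000000; V(4,2) = 0.000000; V(4,3) = 1.500501; V(4,4) = 5.786496
Backward induction: V(k, i) = exp(-r*dt) * [p * V(k+1, i) + (1-p) * V(k+1, i+1)].
  V(3,0) = exp(-r*dt) * [p*0.000000 + (1-p)*0.000000] = 0.000000
  V(3,1) = exp(-r*dt) * [p*0.000000 + (1-p)*0.000000] = 0.000000
  V(3,2) = exp(-r*dt) * [p*0.000000 + (1-p)*1.500501] = 0.731414
  V(3,3) = exp(-r*dt) * [p*1.500501 + (1-p)*5.786496] = 3.585854
  V(2,0) = exp(-r*dt) * [p*0.000000 + (1-p)*0.000000] = 0.000000
  V(2,1) = exp(-r*dt) * [p*0.000000 + (1-p)*0.731414] = 0.356525
  V(2,2) = exp(-r*dt) * [p*0.731414 + (1-p)*3.585854] = 2.120929
  V(1,0) = exp(-r*dt) * [p*0.000000 + (1-p)*0.356525] = 0.173787
  V(1,1) = exp(-r*dt) * [p*0.356525 + (1-p)*2.120929] = 1.215665
  V(0,0) = exp(-r*dt) * [p*0.173787 + (1-p)*1.215665] = 0.681202

Answer: Price = V(0,0) = 0.6812


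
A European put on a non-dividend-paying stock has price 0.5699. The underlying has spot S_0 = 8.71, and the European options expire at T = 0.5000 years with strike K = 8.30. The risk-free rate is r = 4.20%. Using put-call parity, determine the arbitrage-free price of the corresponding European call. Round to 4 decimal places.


Answer: Call price = 1.1524

Derivation:
Put-call parity: C - P = S_0 * exp(-qT) - K * exp(-rT).
S_0 * exp(-qT) = 8.7100 * 1.00000000 = 8.71000000
K * exp(-rT) = 8.3000 * 0.97921896 = 8.12751741
C = P + S*exp(-qT) - K*exp(-rT)
C = 0.5699 + 8.71000000 - 8.12751741 = 1.1524


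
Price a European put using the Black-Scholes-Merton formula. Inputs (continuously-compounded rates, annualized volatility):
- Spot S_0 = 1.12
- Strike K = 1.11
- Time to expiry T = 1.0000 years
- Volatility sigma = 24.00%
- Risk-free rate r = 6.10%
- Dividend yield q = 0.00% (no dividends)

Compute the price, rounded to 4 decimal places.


d1 = (ln(S/K) + (r - q + 0.5*sigma^2) * T) / (sigma * sqrt(T)) = 0.41153612
d2 = d1 - sigma * sqrt(T) = 0.17153612
exp(-rT) = 0.94082324; exp(-qT) = 1.00000000
P = K * exp(-rT) * N(-d2) - S_0 * exp(-qT) * N(-d1)
N(-d1) = 0.34033973; N(-d2) = 0.43190111
P = 1.1100 * 0.94082324 * 0.43190111 - 1.1200 * 1.00000000 * 0.34033973 = 0.0699

Answer: Price = 0.0699


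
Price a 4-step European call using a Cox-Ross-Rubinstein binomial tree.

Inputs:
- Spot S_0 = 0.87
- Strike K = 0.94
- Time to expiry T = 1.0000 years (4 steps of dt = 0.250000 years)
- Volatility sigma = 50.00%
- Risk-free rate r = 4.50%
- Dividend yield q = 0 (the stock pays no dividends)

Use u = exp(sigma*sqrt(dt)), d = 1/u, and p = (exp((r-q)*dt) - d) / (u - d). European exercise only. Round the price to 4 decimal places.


Answer: Price = V(0,0) = 0.1606

Derivation:
dt = T/N = 0.250000
u = exp(sigma*sqrt(dt)) = 1.284025; d = 1/u = 0.778801
p = (exp((r-q)*dt) - d) / (u - d) = 0.460217
Discount per step: exp(-r*dt) = 0.988813
Stock lattice S(k, i) with i counting down-moves:
  k=0: S(0,0) = 0.8700
  k=1: S(1,0) = 1.1171; S(1,1) = 0.6776
  k=2: S(2,0) = 1.4344; S(2,1) = 0.8700; S(2,2) = 0.5277
  k=3: S(3,0) = 1.8418; S(3,1) = 1.1171; S(3,2) = 0.6776; S(3,3) = 0.4110
  k=4: S(4,0) = 2.3649; S(4,1) = 1.4344; S(4,2) = 0.8700; S(4,3) = 0.5277; S(4,4) = 0.3201
Terminal payoffs V(N, i) = max(S_T - K, 0):
  V(4,0) = 1.424905; V(4,1) = 0.494388; V(4,2) = 0.000000; V(4,3) = 0.000000; V(4,4) = 0.000000
Backward induction: V(k, i) = exp(-r*dt) * [p * V(k+1, i) + (1-p) * V(k+1, i+1)].
  V(3,0) = exp(-r*dt) * [p*1.424905 + (1-p)*0.494388] = 0.912306
  V(3,1) = exp(-r*dt) * [p*0.494388 + (1-p)*0.000000] = 0.224980
  V(3,2) = exp(-r*dt) * [p*0.000000 + (1-p)*0.000000] = 0.000000
  V(3,3) = exp(-r*dt) * [p*0.000000 + (1-p)*0.000000] = 0.000000
  V(2,0) = exp(-r*dt) * [p*0.912306 + (1-p)*0.224980] = 0.535243
  V(2,1) = exp(-r*dt) * [p*0.224980 + (1-p)*0.000000] = 0.102381
  V(2,2) = exp(-r*dt) * [p*0.000000 + (1-p)*0.000000] = 0.000000
  V(1,0) = exp(-r*dt) * [p*0.535243 + (1-p)*0.102381] = 0.298218
  V(1,1) = exp(-r*dt) * [p*0.102381 + (1-p)*0.000000] = 0.046590
  V(0,0) = exp(-r*dt) * [p*0.298218 + (1-p)*0.046590] = 0.160577


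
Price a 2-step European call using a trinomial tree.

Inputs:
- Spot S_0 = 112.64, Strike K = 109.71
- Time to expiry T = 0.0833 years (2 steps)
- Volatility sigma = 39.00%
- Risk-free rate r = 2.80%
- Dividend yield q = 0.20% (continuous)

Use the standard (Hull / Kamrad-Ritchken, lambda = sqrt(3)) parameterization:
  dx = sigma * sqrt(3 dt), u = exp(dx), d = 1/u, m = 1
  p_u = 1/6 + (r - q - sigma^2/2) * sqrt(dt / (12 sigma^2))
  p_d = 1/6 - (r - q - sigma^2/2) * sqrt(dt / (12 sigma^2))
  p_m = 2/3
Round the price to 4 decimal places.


Answer: Price = V(0,0) = 6.5824

Derivation:
dt = T/N = 0.041650; dx = sigma*sqrt(3*dt) = 0.137858
u = exp(dx) = 1.147813; d = 1/u = 0.871222
p_u = 0.159106, p_m = 0.666667, p_d = 0.174227
Discount per step: exp(-r*dt) = 0.998834
Stock lattice S(k, j) with j the centered position index:
  k=0: S(0,+0) = 112.6400
  k=1: S(1,-1) = 98.1345; S(1,+0) = 112.6400; S(1,+1) = 129.2896
  k=2: S(2,-2) = 85.4969; S(2,-1) = 98.1345; S(2,+0) = 112.6400; S(2,+1) = 129.2896; S(2,+2) = 148.4003
Terminal payoffs V(N, j) = max(S_T - K, 0):
  V(2,-2) = 0.000000; V(2,-1) = 0.000000; V(2,+0) = 2.930000; V(2,+1) = 19.579637; V(2,+2) = 38.690304
Backward induction: V(k, j) = exp(-r*dt) * [p_u * V(k+1, j+1) + p_m * V(k+1, j) + p_d * V(k+1, j-1)]
  V(1,-1) = exp(-r*dt) * [p_u*2.930000 + p_m*0.000000 + p_d*0.000000] = 0.465637
  V(1,+0) = exp(-r*dt) * [p_u*19.579637 + p_m*2.930000 + p_d*0.000000] = 5.062665
  V(1,+1) = exp(-r*dt) * [p_u*38.690304 + p_m*19.579637 + p_d*2.930000] = 19.696456
  V(0,+0) = exp(-r*dt) * [p_u*19.696456 + p_m*5.062665 + p_d*0.465637] = 6.582381


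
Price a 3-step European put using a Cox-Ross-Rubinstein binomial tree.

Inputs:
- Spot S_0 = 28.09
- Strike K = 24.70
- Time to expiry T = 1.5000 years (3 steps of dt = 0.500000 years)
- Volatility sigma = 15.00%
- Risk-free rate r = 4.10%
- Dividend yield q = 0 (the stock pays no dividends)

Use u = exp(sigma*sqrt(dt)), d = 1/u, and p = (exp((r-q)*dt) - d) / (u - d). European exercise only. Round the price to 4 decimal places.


dt = T/N = 0.500000
u = exp(sigma*sqrt(dt)) = 1.111895; d = 1/u = 0.899365
p = (exp((r-q)*dt) - d) / (u - d) = 0.570961
Discount per step: exp(-r*dt) = 0.979709
Stock lattice S(k, i) with i counting down-moves:
  k=0: S(0,0) = 28.0900
  k=1: S(1,0) = 31.2331; S(1,1) = 25.2632
  k=2: S(2,0) = 34.7280; S(2,1) = 28.0900; S(2,2) = 22.7208
  k=3: S(3,0) = 38.6139; S(3,1) = 31.2331; S(3,2) = 25.2632; S(3,3) = 20.4343
Terminal payoffs V(N, i) = max(K - S_T, 0):
  V(3,0) = 0.000000; V(3,1) = 0.000000; V(3,2) = 0.000000; V(3,3) = 4.265685
Backward induction: V(k, i) = exp(-r*dt) * [p * V(k+1, i) + (1-p) * V(k+1, i+1)].
  V(2,0) = exp(-r*dt) * [p*0.000000 + (1-p)*0.000000] = 0.000000
  V(2,1) = exp(-r*dt) * [p*0.000000 + (1-p)*0.000000] = 0.000000
  V(2,2) = exp(-r*dt) * [p*0.000000 + (1-p)*4.265685] = 1.793010
  V(1,0) = exp(-r*dt) * [p*0.000000 + (1-p)*0.000000] = 0.000000
  V(1,1) = exp(-r*dt) * [p*0.000000 + (1-p)*1.793010] = 0.753662
  V(0,0) = exp(-r*dt) * [p*0.000000 + (1-p)*0.753662] = 0.316789

Answer: Price = V(0,0) = 0.3168


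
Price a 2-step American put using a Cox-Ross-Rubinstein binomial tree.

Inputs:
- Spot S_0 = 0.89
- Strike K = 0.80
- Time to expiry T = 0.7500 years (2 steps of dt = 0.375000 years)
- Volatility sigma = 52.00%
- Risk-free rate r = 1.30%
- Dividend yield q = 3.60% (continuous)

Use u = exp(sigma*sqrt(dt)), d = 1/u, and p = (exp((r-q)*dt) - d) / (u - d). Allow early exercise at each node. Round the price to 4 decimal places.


dt = T/N = 0.375000
u = exp(sigma*sqrt(dt)) = 1.374972; d = 1/u = 0.727287
p = (exp((r-q)*dt) - d) / (u - d) = 0.407798
Discount per step: exp(-r*dt) = 0.995137
Stock lattice S(k, i) with i counting down-moves:
  k=0: S(0,0) = 0.8900
  k=1: S(1,0) = 1.2237; S(1,1) = 0.6473
  k=2: S(2,0) = 1.6826; S(2,1) = 0.8900; S(2,2) = 0.4708
Terminal payoffs V(N, i) = max(K - S_T, 0):
  V(2,0) = 0.000000; V(2,1) = 0.000000; V(2,2) = 0.329237
Backward induction: V(k, i) = exp(-r*dt) * [p * V(k+1, i) + (1-p) * V(k+1, i+1)]; then take max(V_cont, immediate exercise) for American.
  V(1,0) = exp(-r*dt) * [p*0.000000 + (1-p)*0.000000] = 0.000000; exercise = 0.000000; V(1,0) = max -> 0.000000
  V(1,1) = exp(-r*dt) * [p*0.000000 + (1-p)*0.329237] = 0.194027; exercise = 0.152714; V(1,1) = max -> 0.194027
  V(0,0) = exp(-r*dt) * [p*0.000000 + (1-p)*0.194027] = 0.114344; exercise = 0.000000; V(0,0) = max -> 0.114344

Answer: Price = V(0,0) = 0.1143


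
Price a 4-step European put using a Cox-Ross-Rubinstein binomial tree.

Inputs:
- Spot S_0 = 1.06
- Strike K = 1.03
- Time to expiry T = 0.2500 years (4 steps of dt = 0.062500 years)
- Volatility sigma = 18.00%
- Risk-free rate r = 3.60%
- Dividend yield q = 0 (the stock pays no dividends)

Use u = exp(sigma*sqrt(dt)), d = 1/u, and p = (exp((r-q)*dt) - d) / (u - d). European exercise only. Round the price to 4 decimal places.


dt = T/N = 0.062500
u = exp(sigma*sqrt(dt)) = 1.046028; d = 1/u = 0.955997
p = (exp((r-q)*dt) - d) / (u - d) = 0.513772
Discount per step: exp(-r*dt) = 0.997753
Stock lattice S(k, i) with i counting down-moves:
  k=0: S(0,0) = 1.0600
  k=1: S(1,0) = 1.1088; S(1,1) = 1.0134
  k=2: S(2,0) = 1.1598; S(2,1) = 1.0600; S(2,2) = 0.9688
  k=3: S(3,0) = 1.2132; S(3,1) = 1.1088; S(3,2) = 1.0134; S(3,3) = 0.9261
  k=4: S(4,0) = 1.2691; S(4,1) = 1.1598; S(4,2) = 1.0600; S(4,3) = 0.9688; S(4,4) = 0.8854
Terminal payoffs V(N, i) = max(K - S_T, 0):
  V(4,0) = 0.000000; V(4,1) = 0.000000; V(4,2) = 0.000000; V(4,3) = 0.061233; V(4,4) = 0.144614
Backward induction: V(k, i) = exp(-r*dt) * [p * V(k+1, i) + (1-p) * V(k+1, i+1)].
  V(3,0) = exp(-r*dt) * [p*0.000000 + (1-p)*0.000000] = 0.000000
  V(3,1) = exp(-r*dt) * [p*0.000000 + (1-p)*0.000000] = 0.000000
  V(3,2) = exp(-r*dt) * [p*0.000000 + (1-p)*0.061233] = 0.029706
  V(3,3) = exp(-r*dt) * [p*0.061233 + (1-p)*0.144614] = 0.101546
  V(2,0) = exp(-r*dt) * [p*0.000000 + (1-p)*0.000000] = 0.000000
  V(2,1) = exp(-r*dt) * [p*0.000000 + (1-p)*0.029706] = 0.014412
  V(2,2) = exp(-r*dt) * [p*0.029706 + (1-p)*0.101546] = 0.064492
  V(1,0) = exp(-r*dt) * [p*0.000000 + (1-p)*0.014412] = 0.006992
  V(1,1) = exp(-r*dt) * [p*0.014412 + (1-p)*0.064492] = 0.038675
  V(0,0) = exp(-r*dt) * [p*0.006992 + (1-p)*0.038675] = 0.022347

Answer: Price = V(0,0) = 0.0223


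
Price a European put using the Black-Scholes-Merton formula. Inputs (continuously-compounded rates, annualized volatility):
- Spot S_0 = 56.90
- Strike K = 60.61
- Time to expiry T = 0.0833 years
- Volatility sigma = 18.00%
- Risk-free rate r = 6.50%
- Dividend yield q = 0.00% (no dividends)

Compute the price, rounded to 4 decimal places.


Answer: Price = 3.5867

Derivation:
d1 = (ln(S/K) + (r - q + 0.5*sigma^2) * T) / (sigma * sqrt(T)) = -1.08564710
d2 = d1 - sigma * sqrt(T) = -1.13759824
exp(-rT) = 0.99460013; exp(-qT) = 1.00000000
P = K * exp(-rT) * N(-d2) - S_0 * exp(-qT) * N(-d1)
N(-d1) = 0.86118242; N(-d2) = 0.87235586
P = 60.6100 * 0.99460013 * 0.87235586 - 56.9000 * 1.00000000 * 0.86118242 = 3.5867


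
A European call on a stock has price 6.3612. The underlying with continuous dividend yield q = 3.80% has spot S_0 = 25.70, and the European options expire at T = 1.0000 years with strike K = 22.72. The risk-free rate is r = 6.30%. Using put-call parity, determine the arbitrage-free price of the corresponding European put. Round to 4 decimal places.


Answer: Put price = 2.9523

Derivation:
Put-call parity: C - P = S_0 * exp(-qT) - K * exp(-rT).
S_0 * exp(-qT) = 25.7000 * 0.96271294 = 24.74172258
K * exp(-rT) = 22.7200 * 0.93894347 = 21.33279572
P = C - S*exp(-qT) + K*exp(-rT)
P = 6.3612 - 24.74172258 + 21.33279572 = 2.9523


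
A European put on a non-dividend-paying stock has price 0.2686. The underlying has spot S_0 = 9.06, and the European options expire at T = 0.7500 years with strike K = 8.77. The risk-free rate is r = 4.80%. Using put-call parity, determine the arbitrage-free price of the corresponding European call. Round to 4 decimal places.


Put-call parity: C - P = S_0 * exp(-qT) - K * exp(-rT).
S_0 * exp(-qT) = 9.0600 * 1.00000000 = 9.06000000
K * exp(-rT) = 8.7700 * 0.96464029 = 8.45989537
C = P + S*exp(-qT) - K*exp(-rT)
C = 0.2686 + 9.06000000 - 8.45989537 = 0.8687

Answer: Call price = 0.8687


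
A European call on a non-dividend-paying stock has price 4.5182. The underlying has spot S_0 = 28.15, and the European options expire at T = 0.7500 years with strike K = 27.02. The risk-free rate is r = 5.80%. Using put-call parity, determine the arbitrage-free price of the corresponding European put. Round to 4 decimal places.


Answer: Put price = 2.2380

Derivation:
Put-call parity: C - P = S_0 * exp(-qT) - K * exp(-rT).
S_0 * exp(-qT) = 28.1500 * 1.00000000 = 28.15000000
K * exp(-rT) = 27.0200 * 0.95743255 = 25.86982761
P = C - S*exp(-qT) + K*exp(-rT)
P = 4.5182 - 28.15000000 + 25.86982761 = 2.2380


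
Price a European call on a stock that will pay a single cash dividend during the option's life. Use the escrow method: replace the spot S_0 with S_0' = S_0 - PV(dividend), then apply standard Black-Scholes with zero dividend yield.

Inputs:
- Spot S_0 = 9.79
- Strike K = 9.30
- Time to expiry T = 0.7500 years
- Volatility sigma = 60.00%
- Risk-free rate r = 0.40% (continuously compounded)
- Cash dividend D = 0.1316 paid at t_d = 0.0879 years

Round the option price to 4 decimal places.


PV(D) = D * exp(-r * t_d) = 0.1316 * 0.99964846 = 0.13155374
S_0' = S_0 - PV(D) = 9.7900 - 0.13155374 = 9.65844626
d1 = (ln(S_0'/K) + (r + sigma^2/2)*T) / (sigma*sqrt(T)) = 0.33836265
d2 = d1 - sigma*sqrt(T) = -0.18125259
exp(-rT) = 0.99700450
N(d1) = 0.63245504; N(d2) = 0.42808466
C = S_0' * N(d1) - K * exp(-rT) * N(d2) = 9.65844626 * 0.63245504 - 9.3000 * 0.99700450 * 0.42808466 = 2.1393

Answer: Price = 2.1393


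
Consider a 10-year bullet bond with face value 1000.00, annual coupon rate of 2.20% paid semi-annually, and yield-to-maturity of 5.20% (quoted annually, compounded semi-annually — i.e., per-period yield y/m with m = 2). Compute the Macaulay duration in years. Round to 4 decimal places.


Coupon per period c = face * coupon_rate / m = 11.000000
Periods per year m = 2; per-period yield y/m = 0.026000
Number of cashflows N = 20
Cashflows (t years, CF_t, discount factor 1/(1+y/m)^(m*t), PV):
  t = 0.5000: CF_t = 11.000000, DF = 0.974659, PV = 10.721248
  t = 1.0000: CF_t = 11.000000, DF = 0.949960, PV = 10.449559
  t = 1.5000: CF_t = 11.000000, DF = 0.925887, PV = 10.184755
  t = 2.0000: CF_t = 11.000000, DF = 0.902424, PV = 9.926662
  t = 2.5000: CF_t = 11.000000, DF = 0.879555, PV = 9.675109
  t = 3.0000: CF_t = 11.000000, DF = 0.857266, PV = 9.429931
  t = 3.5000: CF_t = 11.000000, DF = 0.835542, PV = 9.190966
  t = 4.0000: CF_t = 11.000000, DF = 0.814369, PV = 8.958057
  t = 4.5000: CF_t = 11.000000, DF = 0.793732, PV = 8.731049
  t = 5.0000: CF_t = 11.000000, DF = 0.773618, PV = 8.509795
  t = 5.5000: CF_t = 11.000000, DF = 0.754013, PV = 8.294147
  t = 6.0000: CF_t = 11.000000, DF = 0.734906, PV = 8.083964
  t = 6.5000: CF_t = 11.000000, DF = 0.716282, PV = 7.879107
  t = 7.0000: CF_t = 11.000000, DF = 0.698131, PV = 7.679441
  t = 7.5000: CF_t = 11.000000, DF = 0.680440, PV = 7.484836
  t = 8.0000: CF_t = 11.000000, DF = 0.663197, PV = 7.295162
  t = 8.5000: CF_t = 11.000000, DF = 0.646390, PV = 7.110294
  t = 9.0000: CF_t = 11.000000, DF = 0.630010, PV = 6.930111
  t = 9.5000: CF_t = 11.000000, DF = 0.614045, PV = 6.754494
  t = 10.0000: CF_t = 1011.000000, DF = 0.598484, PV = 605.067659
Price P = sum_t PV_t = 768.356345
Macaulay numerator sum_t t * PV_t:
  t * PV_t at t = 0.5000: 5.360624
  t * PV_t at t = 1.0000: 10.449559
  t * PV_t at t = 1.5000: 15.277133
  t * PV_t at t = 2.0000: 19.853324
  t * PV_t at t = 2.5000: 24.187773
  t * PV_t at t = 3.0000: 28.289793
  t * PV_t at t = 3.5000: 32.168381
  t * PV_t at t = 4.0000: 35.832226
  t * PV_t at t = 4.5000: 39.289722
  t * PV_t at t = 5.0000: 42.548973
  t * PV_t at t = 5.5000: 45.617807
  t * PV_t at t = 6.0000: 48.503782
  t * PV_t at t = 6.5000: 51.214195
  t * PV_t at t = 7.0000: 53.756090
  t * PV_t at t = 7.5000: 56.136268
  t * PV_t at t = 8.0000: 58.361292
  t * PV_t at t = 8.5000: 60.437498
  t * PV_t at t = 9.0000: 62.370999
  t * PV_t at t = 9.5000: 64.167695
  t * PV_t at t = 10.0000: 6050.676585
Macaulay duration D = (sum_t t * PV_t) / P = 6804.499721 / 768.356345 = 8.855917

Answer: Macaulay duration = 8.8559 years


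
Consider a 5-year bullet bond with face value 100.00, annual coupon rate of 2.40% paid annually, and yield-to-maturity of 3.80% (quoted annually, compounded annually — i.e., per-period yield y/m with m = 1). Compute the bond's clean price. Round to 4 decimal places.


Answer: Price = 93.7323

Derivation:
Coupon per period c = face * coupon_rate / m = 2.400000
Periods per year m = 1; per-period yield y/m = 0.038000
Number of cashflows N = 5
Cashflows (t years, CF_t, discount factor 1/(1+y/m)^(m*t), PV):
  t = 1.0000: CF_t = 2.400000, DF = 0.963391, PV = 2.312139
  t = 2.0000: CF_t = 2.400000, DF = 0.928122, PV = 2.227494
  t = 3.0000: CF_t = 2.400000, DF = 0.894145, PV = 2.145948
  t = 4.0000: CF_t = 2.400000, DF = 0.861411, PV = 2.067387
  t = 5.0000: CF_t = 102.400000, DF = 0.829876, PV = 84.979308
Price P = sum_t PV_t = 93.732276


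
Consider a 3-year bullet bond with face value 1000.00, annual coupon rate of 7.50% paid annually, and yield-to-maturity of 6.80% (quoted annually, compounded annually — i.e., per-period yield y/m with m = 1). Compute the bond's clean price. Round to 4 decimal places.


Coupon per period c = face * coupon_rate / m = 75.000000
Periods per year m = 1; per-period yield y/m = 0.068000
Number of cashflows N = 3
Cashflows (t years, CF_t, discount factor 1/(1+y/m)^(m*t), PV):
  t = 1.0000: CF_t = 75.000000, DF = 0.936330, PV = 70.224719
  t = 2.0000: CF_t = 75.000000, DF = 0.876713, PV = 65.753482
  t = 3.0000: CF_t = 1075.000000, DF = 0.820892, PV = 882.459344
Price P = sum_t PV_t = 1018.437546

Answer: Price = 1018.4375


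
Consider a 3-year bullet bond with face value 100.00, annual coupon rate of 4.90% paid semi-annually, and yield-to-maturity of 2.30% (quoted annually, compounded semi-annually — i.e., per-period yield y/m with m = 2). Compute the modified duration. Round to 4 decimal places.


Answer: Modified duration = 2.8013

Derivation:
Coupon per period c = face * coupon_rate / m = 2.450000
Periods per year m = 2; per-period yield y/m = 0.011500
Number of cashflows N = 6
Cashflows (t years, CF_t, discount factor 1/(1+y/m)^(m*t), PV):
  t = 0.5000: CF_t = 2.450000, DF = 0.988631, PV = 2.422145
  t = 1.0000: CF_t = 2.450000, DF = 0.977391, PV = 2.394607
  t = 1.5000: CF_t = 2.450000, DF = 0.966279, PV = 2.367382
  t = 2.0000: CF_t = 2.450000, DF = 0.955293, PV = 2.340467
  t = 2.5000: CF_t = 2.450000, DF = 0.944432, PV = 2.313858
  t = 3.0000: CF_t = 102.450000, DF = 0.933694, PV = 95.656974
Price P = sum_t PV_t = 107.495434
First compute Macaulay numerator sum_t t * PV_t:
  t * PV_t at t = 0.5000: 1.211073
  t * PV_t at t = 1.0000: 2.394607
  t * PV_t at t = 1.5000: 3.551074
  t * PV_t at t = 2.0000: 4.680934
  t * PV_t at t = 2.5000: 5.784644
  t * PV_t at t = 3.0000: 286.970923
Macaulay duration D = 304.593255 / 107.495434 = 2.833546
Modified duration = D / (1 + y/m) = 2.833546 / (1 + 0.011500) = 2.801331


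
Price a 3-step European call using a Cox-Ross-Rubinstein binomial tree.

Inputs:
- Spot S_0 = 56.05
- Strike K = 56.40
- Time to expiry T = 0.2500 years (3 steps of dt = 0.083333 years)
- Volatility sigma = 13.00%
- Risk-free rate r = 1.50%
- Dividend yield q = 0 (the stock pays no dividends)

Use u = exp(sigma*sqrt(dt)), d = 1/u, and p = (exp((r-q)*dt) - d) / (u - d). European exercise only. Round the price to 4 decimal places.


Answer: Price = V(0,0) = 1.5027

Derivation:
dt = T/N = 0.083333
u = exp(sigma*sqrt(dt)) = 1.038241; d = 1/u = 0.963168
p = (exp((r-q)*dt) - d) / (u - d) = 0.507280
Discount per step: exp(-r*dt) = 0.998751
Stock lattice S(k, i) with i counting down-moves:
  k=0: S(0,0) = 56.0500
  k=1: S(1,0) = 58.1934; S(1,1) = 53.9855
  k=2: S(2,0) = 60.4188; S(2,1) = 56.0500; S(2,2) = 51.9971
  k=3: S(3,0) = 62.7292; S(3,1) = 58.1934; S(3,2) = 53.9855; S(3,3) = 50.0820
Terminal payoffs V(N, i) = max(S_T - K, 0):
  V(3,0) = 6.329225; V(3,1) = 1.793398; V(3,2) = 0.000000; V(3,3) = 0.000000
Backward induction: V(k, i) = exp(-r*dt) * [p * V(k+1, i) + (1-p) * V(k+1, i+1)].
  V(2,0) = exp(-r*dt) * [p*6.329225 + (1-p)*1.793398] = 4.089218
  V(2,1) = exp(-r*dt) * [p*1.793398 + (1-p)*0.000000] = 0.908619
  V(2,2) = exp(-r*dt) * [p*0.000000 + (1-p)*0.000000] = 0.000000
  V(1,0) = exp(-r*dt) * [p*4.089218 + (1-p)*0.908619] = 2.518922
  V(1,1) = exp(-r*dt) * [p*0.908619 + (1-p)*0.000000] = 0.460348
  V(0,0) = exp(-r*dt) * [p*2.518922 + (1-p)*0.460348] = 1.502742


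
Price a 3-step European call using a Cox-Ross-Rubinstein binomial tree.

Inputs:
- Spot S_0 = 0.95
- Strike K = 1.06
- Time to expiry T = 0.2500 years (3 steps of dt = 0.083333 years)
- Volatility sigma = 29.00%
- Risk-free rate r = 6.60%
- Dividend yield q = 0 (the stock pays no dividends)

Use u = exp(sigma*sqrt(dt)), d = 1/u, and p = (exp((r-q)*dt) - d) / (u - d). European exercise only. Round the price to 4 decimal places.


dt = T/N = 0.083333
u = exp(sigma*sqrt(dt)) = 1.087320; d = 1/u = 0.919693
p = (exp((r-q)*dt) - d) / (u - d) = 0.511985
Discount per step: exp(-r*dt) = 0.994515
Stock lattice S(k, i) with i counting down-moves:
  k=0: S(0,0) = 0.9500
  k=1: S(1,0) = 1.0330; S(1,1) = 0.8737
  k=2: S(2,0) = 1.1232; S(2,1) = 0.9500; S(2,2) = 0.8035
  k=3: S(3,0) = 1.2212; S(3,1) = 1.0330; S(3,2) = 0.8737; S(3,3) = 0.7390
Terminal payoffs V(N, i) = max(S_T - K, 0):
  V(3,0) = 0.161225; V(3,1) = 0.000000; V(3,2) = 0.000000; V(3,3) = 0.000000
Backward induction: V(k, i) = exp(-r*dt) * [p * V(k+1, i) + (1-p) * V(k+1, i+1)].
  V(2,0) = exp(-r*dt) * [p*0.161225 + (1-p)*0.000000] = 0.082092
  V(2,1) = exp(-r*dt) * [p*0.000000 + (1-p)*0.000000] = 0.000000
  V(2,2) = exp(-r*dt) * [p*0.000000 + (1-p)*0.000000] = 0.000000
  V(1,0) = exp(-r*dt) * [p*0.082092 + (1-p)*0.000000] = 0.041799
  V(1,1) = exp(-r*dt) * [p*0.000000 + (1-p)*0.000000] = 0.000000
  V(0,0) = exp(-r*dt) * [p*0.041799 + (1-p)*0.000000] = 0.021283

Answer: Price = V(0,0) = 0.0213


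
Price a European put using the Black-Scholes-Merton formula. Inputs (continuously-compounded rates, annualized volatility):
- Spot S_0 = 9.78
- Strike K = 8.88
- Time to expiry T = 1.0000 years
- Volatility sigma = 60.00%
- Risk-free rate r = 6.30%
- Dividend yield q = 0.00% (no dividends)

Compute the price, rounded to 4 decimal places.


Answer: Price = 1.4879

Derivation:
d1 = (ln(S/K) + (r - q + 0.5*sigma^2) * T) / (sigma * sqrt(T)) = 0.56589655
d2 = d1 - sigma * sqrt(T) = -0.03410345
exp(-rT) = 0.93894347; exp(-qT) = 1.00000000
P = K * exp(-rT) * N(-d2) - S_0 * exp(-qT) * N(-d1)
N(-d1) = 0.28573206; N(-d2) = 0.51360267
P = 8.8800 * 0.93894347 * 0.51360267 - 9.7800 * 1.00000000 * 0.28573206 = 1.4879


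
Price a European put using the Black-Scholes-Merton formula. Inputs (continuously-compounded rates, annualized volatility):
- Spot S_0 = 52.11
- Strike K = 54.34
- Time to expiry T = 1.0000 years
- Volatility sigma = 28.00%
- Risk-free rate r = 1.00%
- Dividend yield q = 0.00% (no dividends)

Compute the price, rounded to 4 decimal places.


d1 = (ln(S/K) + (r - q + 0.5*sigma^2) * T) / (sigma * sqrt(T)) = 0.02605809
d2 = d1 - sigma * sqrt(T) = -0.25394191
exp(-rT) = 0.99004983; exp(-qT) = 1.00000000
P = K * exp(-rT) * N(-d2) - S_0 * exp(-qT) * N(-d1)
N(-d1) = 0.48960550; N(-d2) = 0.60022978
P = 54.3400 * 0.99004983 * 0.60022978 - 52.1100 * 1.00000000 * 0.48960550 = 6.7786

Answer: Price = 6.7786


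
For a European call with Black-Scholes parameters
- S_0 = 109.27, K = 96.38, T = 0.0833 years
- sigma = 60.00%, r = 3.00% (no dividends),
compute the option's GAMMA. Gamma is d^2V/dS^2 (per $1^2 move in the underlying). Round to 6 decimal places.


d1 = 0.8258694466; d2 = 0.6526990103
phi(d1) = 0.2836629037; exp(-qT) = 1.0000000000; exp(-rT) = 0.9975041199
Gamma = exp(-qT) * phi(d1) / (S * sigma * sqrt(T)) = 1.0000000000 * 0.2836629037 / (109.2700 * 0.6000 * 0.2886173938) = 0.014991

Answer: Gamma = 0.014991


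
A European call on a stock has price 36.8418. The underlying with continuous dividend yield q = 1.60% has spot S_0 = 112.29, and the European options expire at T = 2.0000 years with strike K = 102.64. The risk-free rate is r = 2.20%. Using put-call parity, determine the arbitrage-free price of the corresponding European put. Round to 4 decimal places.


Answer: Put price = 26.3100

Derivation:
Put-call parity: C - P = S_0 * exp(-qT) - K * exp(-rT).
S_0 * exp(-qT) = 112.2900 * 0.96850658 = 108.75360410
K * exp(-rT) = 102.6400 * 0.95695396 = 98.22175420
P = C - S*exp(-qT) + K*exp(-rT)
P = 36.8418 - 108.75360410 + 98.22175420 = 26.3100


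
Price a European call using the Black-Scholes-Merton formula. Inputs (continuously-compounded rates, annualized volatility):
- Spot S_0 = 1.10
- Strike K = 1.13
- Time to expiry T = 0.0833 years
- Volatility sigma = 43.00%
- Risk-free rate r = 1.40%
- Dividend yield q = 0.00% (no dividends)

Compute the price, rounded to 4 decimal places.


d1 = (ln(S/K) + (r - q + 0.5*sigma^2) * T) / (sigma * sqrt(T)) = -0.14536157
d2 = d1 - sigma * sqrt(T) = -0.26946705
exp(-rT) = 0.99883448; exp(-qT) = 1.00000000
C = S_0 * exp(-qT) * N(d1) - K * exp(-rT) * N(d2)
N(d1) = 0.44221270; N(d2) = 0.39378515
C = 1.1000 * 1.00000000 * 0.44221270 - 1.1300 * 0.99883448 * 0.39378515 = 0.0420

Answer: Price = 0.0420


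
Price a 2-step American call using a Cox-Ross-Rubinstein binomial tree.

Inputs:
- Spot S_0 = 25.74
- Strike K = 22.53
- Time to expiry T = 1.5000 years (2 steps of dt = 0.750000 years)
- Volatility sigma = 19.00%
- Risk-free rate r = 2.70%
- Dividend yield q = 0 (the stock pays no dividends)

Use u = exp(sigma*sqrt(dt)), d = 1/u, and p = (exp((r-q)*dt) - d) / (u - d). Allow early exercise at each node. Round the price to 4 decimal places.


Answer: Price = V(0,0) = 4.9879

Derivation:
dt = T/N = 0.750000
u = exp(sigma*sqrt(dt)) = 1.178856; d = 1/u = 0.848280
p = (exp((r-q)*dt) - d) / (u - d) = 0.520837
Discount per step: exp(-r*dt) = 0.979954
Stock lattice S(k, i) with i counting down-moves:
  k=0: S(0,0) = 25.7400
  k=1: S(1,0) = 30.3438; S(1,1) = 21.8347
  k=2: S(2,0) = 35.7709; S(2,1) = 25.7400; S(2,2) = 18.5220
Terminal payoffs V(N, i) = max(S_T - K, 0):
  V(2,0) = 13.240941; V(2,1) = 3.210000; V(2,2) = 0.000000
Backward induction: V(k, i) = exp(-r*dt) * [p * V(k+1, i) + (1-p) * V(k+1, i+1)]; then take max(V_cont, immediate exercise) for American.
  V(1,0) = exp(-r*dt) * [p*13.240941 + (1-p)*3.210000] = 8.265408; exercise = 7.813764; V(1,0) = max -> 8.265408
  V(1,1) = exp(-r*dt) * [p*3.210000 + (1-p)*0.000000] = 1.638373; exercise = 0.000000; V(1,1) = max -> 1.638373
  V(0,0) = exp(-r*dt) * [p*8.265408 + (1-p)*1.638373] = 4.987945; exercise = 3.210000; V(0,0) = max -> 4.987945


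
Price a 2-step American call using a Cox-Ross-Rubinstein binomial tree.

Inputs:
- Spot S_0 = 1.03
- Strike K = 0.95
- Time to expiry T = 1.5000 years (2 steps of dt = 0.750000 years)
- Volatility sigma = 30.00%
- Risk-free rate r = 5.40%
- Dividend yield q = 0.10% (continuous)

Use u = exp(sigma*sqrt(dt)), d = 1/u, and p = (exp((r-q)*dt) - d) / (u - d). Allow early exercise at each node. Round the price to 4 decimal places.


dt = T/N = 0.750000
u = exp(sigma*sqrt(dt)) = 1.296681; d = 1/u = 0.771200
p = (exp((r-q)*dt) - d) / (u - d) = 0.512580
Discount per step: exp(-r*dt) = 0.960309
Stock lattice S(k, i) with i counting down-moves:
  k=0: S(0,0) = 1.0300
  k=1: S(1,0) = 1.3356; S(1,1) = 0.7943
  k=2: S(2,0) = 1.7318; S(2,1) = 1.0300; S(2,2) = 0.6126
Terminal payoffs V(N, i) = max(S_T - K, 0):
  V(2,0) = 0.781822; V(2,1) = 0.080000; V(2,2) = 0.000000
Backward induction: V(k, i) = exp(-r*dt) * [p * V(k+1, i) + (1-p) * V(k+1, i+1)]; then take max(V_cont, immediate exercise) for American.
  V(1,0) = exp(-r*dt) * [p*0.781822 + (1-p)*0.080000] = 0.422286; exercise = 0.385581; V(1,0) = max -> 0.422286
  V(1,1) = exp(-r*dt) * [p*0.080000 + (1-p)*0.000000] = 0.039379; exercise = 0.000000; V(1,1) = max -> 0.039379
  V(0,0) = exp(-r*dt) * [p*0.422286 + (1-p)*0.039379] = 0.226296; exercise = 0.080000; V(0,0) = max -> 0.226296

Answer: Price = V(0,0) = 0.2263


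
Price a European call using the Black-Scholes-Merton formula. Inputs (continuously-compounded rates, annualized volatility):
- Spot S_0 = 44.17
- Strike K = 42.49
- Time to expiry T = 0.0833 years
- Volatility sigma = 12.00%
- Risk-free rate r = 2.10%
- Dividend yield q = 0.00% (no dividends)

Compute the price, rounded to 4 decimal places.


Answer: Price = 1.8436

Derivation:
d1 = (ln(S/K) + (r - q + 0.5*sigma^2) * T) / (sigma * sqrt(T)) = 1.18744667
d2 = d1 - sigma * sqrt(T) = 1.15281258
exp(-rT) = 0.99825223; exp(-qT) = 1.00000000
C = S_0 * exp(-qT) * N(d1) - K * exp(-rT) * N(d2)
N(d1) = 0.88247426; N(d2) = 0.87550634
C = 44.1700 * 1.00000000 * 0.88247426 - 42.4900 * 0.99825223 * 0.87550634 = 1.8436


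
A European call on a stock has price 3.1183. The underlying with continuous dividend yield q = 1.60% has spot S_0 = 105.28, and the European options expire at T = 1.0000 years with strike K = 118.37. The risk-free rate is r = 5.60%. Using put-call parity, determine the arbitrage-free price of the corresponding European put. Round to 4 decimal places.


Answer: Put price = 11.4328

Derivation:
Put-call parity: C - P = S_0 * exp(-qT) - K * exp(-rT).
S_0 * exp(-qT) = 105.2800 * 0.98412732 = 103.60892426
K * exp(-rT) = 118.3700 * 0.94553914 = 111.92346752
P = C - S*exp(-qT) + K*exp(-rT)
P = 3.1183 - 103.60892426 + 111.92346752 = 11.4328


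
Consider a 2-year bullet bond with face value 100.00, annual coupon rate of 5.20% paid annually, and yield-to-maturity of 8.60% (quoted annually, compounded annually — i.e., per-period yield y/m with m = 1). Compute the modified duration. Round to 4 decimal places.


Coupon per period c = face * coupon_rate / m = 5.200000
Periods per year m = 1; per-period yield y/m = 0.086000
Number of cashflows N = 2
Cashflows (t years, CF_t, discount factor 1/(1+y/m)^(m*t), PV):
  t = 1.0000: CF_t = 5.200000, DF = 0.920810, PV = 4.788214
  t = 2.0000: CF_t = 105.200000, DF = 0.847892, PV = 89.198200
Price P = sum_t PV_t = 93.986413
First compute Macaulay numerator sum_t t * PV_t:
  t * PV_t at t = 1.0000: 4.788214
  t * PV_t at t = 2.0000: 178.396400
Macaulay duration D = 183.184613 / 93.986413 = 1.949054
Modified duration = D / (1 + y/m) = 1.949054 / (1 + 0.086000) = 1.794709

Answer: Modified duration = 1.7947


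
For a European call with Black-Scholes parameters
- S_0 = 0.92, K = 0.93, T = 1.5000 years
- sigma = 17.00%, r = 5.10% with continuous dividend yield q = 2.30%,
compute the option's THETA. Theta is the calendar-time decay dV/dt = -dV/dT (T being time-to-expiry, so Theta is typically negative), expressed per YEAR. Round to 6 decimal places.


Answer: Theta = -0.034327

Derivation:
d1 = 0.2539020221; d2 = 0.0456953940
phi(d1) = 0.3862881631; exp(-qT) = 0.9660883397; exp(-rT) = 0.9263529143
Theta = -S*exp(-qT)*phi(d1)*sigma/(2*sqrt(T)) - r*K*exp(-rT)*N(d2) + q*S*exp(-qT)*N(d1)
N(d1) = 0.6002143737; N(d2) = 0.5182234825; sqrt(T) = 1.2247448714
Term 1 = -0.9200 * 0.9660883397 * 0.3862881631 * 0.1700 / (2 * 1.2247448714) = -0.0238280973
Term 2 = -0.0510 * 0.9300 * 0.9263529143 * 0.5182234825 = -0.0227691430
Term 3 = 0.0230 * 0.9200 * 0.9660883397 * 0.6002143737 = 0.0122698399
Theta = -0.0238280973 + (-0.0227691430) + (0.0122698399) = -0.034327


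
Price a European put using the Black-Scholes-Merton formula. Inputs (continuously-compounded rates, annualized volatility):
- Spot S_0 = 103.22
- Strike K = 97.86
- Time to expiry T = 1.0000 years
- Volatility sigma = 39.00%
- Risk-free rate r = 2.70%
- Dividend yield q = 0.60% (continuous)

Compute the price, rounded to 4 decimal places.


d1 = (ln(S/K) + (r - q + 0.5*sigma^2) * T) / (sigma * sqrt(T)) = 0.38557627
d2 = d1 - sigma * sqrt(T) = -0.00442373
exp(-rT) = 0.97336124; exp(-qT) = 0.99401796
P = K * exp(-rT) * N(-d2) - S_0 * exp(-qT) * N(-d1)
N(-d1) = 0.34990525; N(-d2) = 0.50176481
P = 97.8600 * 0.97336124 * 0.50176481 - 103.2200 * 0.99401796 * 0.34990525 = 11.8935

Answer: Price = 11.8935


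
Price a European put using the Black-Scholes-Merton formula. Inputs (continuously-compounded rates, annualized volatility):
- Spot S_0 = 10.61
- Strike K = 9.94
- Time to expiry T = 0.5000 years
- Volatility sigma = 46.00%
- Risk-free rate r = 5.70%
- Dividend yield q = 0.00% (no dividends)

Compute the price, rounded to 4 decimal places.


Answer: Price = 0.8882

Derivation:
d1 = (ln(S/K) + (r - q + 0.5*sigma^2) * T) / (sigma * sqrt(T)) = 0.45079574
d2 = d1 - sigma * sqrt(T) = 0.12552662
exp(-rT) = 0.97190229; exp(-qT) = 1.00000000
P = K * exp(-rT) * N(-d2) - S_0 * exp(-qT) * N(-d1)
N(-d1) = 0.32606839; N(-d2) = 0.45005333
P = 9.9400 * 0.97190229 * 0.45005333 - 10.6100 * 1.00000000 * 0.32606839 = 0.8882


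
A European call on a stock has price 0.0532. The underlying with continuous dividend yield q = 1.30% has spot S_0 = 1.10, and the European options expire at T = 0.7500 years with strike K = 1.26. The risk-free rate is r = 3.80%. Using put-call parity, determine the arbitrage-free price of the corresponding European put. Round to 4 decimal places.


Answer: Put price = 0.1885

Derivation:
Put-call parity: C - P = S_0 * exp(-qT) - K * exp(-rT).
S_0 * exp(-qT) = 1.1000 * 0.99029738 = 1.08932711
K * exp(-rT) = 1.2600 * 0.97190229 = 1.22459689
P = C - S*exp(-qT) + K*exp(-rT)
P = 0.0532 - 1.08932711 + 1.22459689 = 0.1885


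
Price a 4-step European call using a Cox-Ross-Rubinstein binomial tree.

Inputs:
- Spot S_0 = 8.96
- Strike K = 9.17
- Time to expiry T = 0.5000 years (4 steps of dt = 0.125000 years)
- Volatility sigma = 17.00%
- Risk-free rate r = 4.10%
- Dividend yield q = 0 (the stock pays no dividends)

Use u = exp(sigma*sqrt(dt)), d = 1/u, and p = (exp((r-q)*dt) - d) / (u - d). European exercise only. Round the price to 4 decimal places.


Answer: Price = V(0,0) = 0.4232

Derivation:
dt = T/N = 0.125000
u = exp(sigma*sqrt(dt)) = 1.061947; d = 1/u = 0.941667
p = (exp((r-q)*dt) - d) / (u - d) = 0.527697
Discount per step: exp(-r*dt) = 0.994888
Stock lattice S(k, i) with i counting down-moves:
  k=0: S(0,0) = 8.9600
  k=1: S(1,0) = 9.5150; S(1,1) = 8.4373
  k=2: S(2,0) = 10.1045; S(2,1) = 8.9600; S(2,2) = 7.9452
  k=3: S(3,0) = 10.7304; S(3,1) = 9.5150; S(3,2) = 8.4373; S(3,3) = 7.4817
  k=4: S(4,0) = 11.3951; S(4,1) = 10.1045; S(4,2) = 8.9600; S(4,3) = 7.9452; S(4,4) = 7.0453
Terminal payoffs V(N, i) = max(S_T - K, 0):
  V(4,0) = 2.225135; V(4,1) = 0.934475; V(4,2) = 0.000000; V(4,3) = 0.000000; V(4,4) = 0.000000
Backward induction: V(k, i) = exp(-r*dt) * [p * V(k+1, i) + (1-p) * V(k+1, i+1)].
  V(3,0) = exp(-r*dt) * [p*2.225135 + (1-p)*0.934475] = 1.607293
  V(3,1) = exp(-r*dt) * [p*0.934475 + (1-p)*0.000000] = 0.490598
  V(3,2) = exp(-r*dt) * [p*0.000000 + (1-p)*0.000000] = 0.000000
  V(3,3) = exp(-r*dt) * [p*0.000000 + (1-p)*0.000000] = 0.000000
  V(2,0) = exp(-r*dt) * [p*1.607293 + (1-p)*0.490598] = 1.074354
  V(2,1) = exp(-r*dt) * [p*0.490598 + (1-p)*0.000000] = 0.257564
  V(2,2) = exp(-r*dt) * [p*0.000000 + (1-p)*0.000000] = 0.000000
  V(1,0) = exp(-r*dt) * [p*1.074354 + (1-p)*0.257564] = 0.685061
  V(1,1) = exp(-r*dt) * [p*0.257564 + (1-p)*0.000000] = 0.135221
  V(0,0) = exp(-r*dt) * [p*0.685061 + (1-p)*0.135221] = 0.423195
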